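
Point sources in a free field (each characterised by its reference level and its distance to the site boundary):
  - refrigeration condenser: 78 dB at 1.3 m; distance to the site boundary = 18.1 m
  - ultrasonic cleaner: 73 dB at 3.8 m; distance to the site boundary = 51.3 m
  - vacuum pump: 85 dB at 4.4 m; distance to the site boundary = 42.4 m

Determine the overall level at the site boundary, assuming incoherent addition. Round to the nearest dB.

First find each source's level at the receiver (point-source: −20·log₁₀(r/r_ref)), then combine on an intensity basis.
refrigeration condenser: 78 − 20·log₁₀(18.1/1.3) = 78 − 22.87 = 55.13 dB.
ultrasonic cleaner: 73 − 20·log₁₀(51.3/3.8) = 73 − 22.61 = 50.39 dB.
vacuum pump: 85 − 20·log₁₀(42.4/4.4) = 85 − 19.68 = 65.32 dB.
Σ 10^(L/10) = 3.840e+06 → L_total = 10·log₁₀(3.840e+06) = 65.84 dB.

66 dB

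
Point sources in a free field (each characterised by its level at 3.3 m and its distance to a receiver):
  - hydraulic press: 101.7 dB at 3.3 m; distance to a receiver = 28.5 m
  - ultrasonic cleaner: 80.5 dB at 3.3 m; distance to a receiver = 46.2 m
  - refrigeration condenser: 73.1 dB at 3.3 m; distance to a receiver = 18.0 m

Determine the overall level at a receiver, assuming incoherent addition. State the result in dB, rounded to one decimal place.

First find each source's level at the receiver (point-source: −20·log₁₀(r/r_ref)), then combine on an intensity basis.
hydraulic press: 101.7 − 20·log₁₀(28.5/3.3) = 101.7 − 18.73 = 82.97 dB.
ultrasonic cleaner: 80.5 − 20·log₁₀(46.2/3.3) = 80.5 − 22.92 = 57.58 dB.
refrigeration condenser: 73.1 − 20·log₁₀(18.0/3.3) = 73.1 − 14.74 = 58.36 dB.
Σ 10^(L/10) = 1.996e+08 → L_total = 10·log₁₀(1.996e+08) = 83.00 dB.

83.0 dB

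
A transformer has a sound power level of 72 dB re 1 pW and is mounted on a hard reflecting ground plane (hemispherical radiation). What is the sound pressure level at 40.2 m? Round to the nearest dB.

32 dB

L_p = L_w − 10·log₁₀(2π·r²) with r = 40.2 m.
2π·r² = 1.015e+04 m², 10·log₁₀ of that is 40.066 dB.
L_p = 72 − 40.066 = 31.93 dB.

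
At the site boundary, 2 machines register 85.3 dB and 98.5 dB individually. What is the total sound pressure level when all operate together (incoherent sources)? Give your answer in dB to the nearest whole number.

99 dB

For uncorrelated sources the intensities add, so convert each level to linear form, sum, and take 10·log₁₀ of the total.
Σ 10^(L/10) = 10^(85.3/10) + 10^(98.5/10) = 7.418e+09.
L_total = 10·log₁₀(7.418e+09) = 98.70 dB.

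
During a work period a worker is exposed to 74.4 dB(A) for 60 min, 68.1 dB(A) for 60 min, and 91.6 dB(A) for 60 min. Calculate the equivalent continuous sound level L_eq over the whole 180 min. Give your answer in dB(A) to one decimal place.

86.9 dB(A)

L_eq = 10·log₁₀[(1/T)·Σ tᵢ·10^(Lᵢ/10)] with T = 180 min.
Σ tᵢ·10^(Lᵢ/10) = 60·10^(74.4/10) + 60·10^(68.1/10) + 60·10^(91.6/10) = 8.877e+10.
L_eq = 10·log₁₀(8.877e+10/180) = 86.93 dB(A).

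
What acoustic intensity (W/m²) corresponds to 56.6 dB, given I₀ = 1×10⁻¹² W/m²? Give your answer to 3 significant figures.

I = I₀·10^(L/10) = 10⁻¹² × 10^(56.6/10) = 10^(-6.340).

4.57e-07 W/m²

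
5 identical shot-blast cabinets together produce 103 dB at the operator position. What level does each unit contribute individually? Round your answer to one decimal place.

96.0 dB

For N identical incoherent sources L_total = L₁ + 10·log₁₀ N, so L₁ = 103 − 10·log₁₀(5) = 103 − 6.990.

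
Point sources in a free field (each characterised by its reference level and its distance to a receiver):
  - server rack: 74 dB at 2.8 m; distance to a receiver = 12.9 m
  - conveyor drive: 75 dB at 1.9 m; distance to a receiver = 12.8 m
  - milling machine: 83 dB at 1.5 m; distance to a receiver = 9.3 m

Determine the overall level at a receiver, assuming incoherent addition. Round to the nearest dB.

68 dB

Propagate each source to the receiver with L = L_ref − 20·log₁₀(r/r_ref), then add intensities.
server rack: 74 − 20·log₁₀(12.9/2.8) = 74 − 13.27 = 60.73 dB.
conveyor drive: 75 − 20·log₁₀(12.8/1.9) = 75 − 16.57 = 58.43 dB.
milling machine: 83 − 20·log₁₀(9.3/1.5) = 83 − 15.85 = 67.15 dB.
Σ 10^(L/10) = 7.071e+06 → L_total = 10·log₁₀(7.071e+06) = 68.49 dB.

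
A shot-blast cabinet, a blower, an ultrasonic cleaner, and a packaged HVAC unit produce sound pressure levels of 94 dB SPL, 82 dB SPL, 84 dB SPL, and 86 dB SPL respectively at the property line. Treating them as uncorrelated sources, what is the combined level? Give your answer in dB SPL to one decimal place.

For uncorrelated sources the intensities add, so convert each level to linear form, sum, and take 10·log₁₀ of the total.
Σ 10^(L/10) = 10^(94/10) + 10^(82/10) + 10^(84/10) + 10^(86/10) = 3.320e+09.
L_total = 10·log₁₀(3.320e+09) = 95.21 dB SPL.

95.2 dB SPL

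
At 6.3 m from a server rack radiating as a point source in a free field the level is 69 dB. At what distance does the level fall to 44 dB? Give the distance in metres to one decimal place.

112.0 m

For a point source L₁ − L₂ = 20·log₁₀(r₂/r₁), so r₂ = r₁·10^((L₁−L₂)/20).
r₂ = 6.3·10^((69−44)/20) = 6.3·10^(25.0/20) = 112.03 m.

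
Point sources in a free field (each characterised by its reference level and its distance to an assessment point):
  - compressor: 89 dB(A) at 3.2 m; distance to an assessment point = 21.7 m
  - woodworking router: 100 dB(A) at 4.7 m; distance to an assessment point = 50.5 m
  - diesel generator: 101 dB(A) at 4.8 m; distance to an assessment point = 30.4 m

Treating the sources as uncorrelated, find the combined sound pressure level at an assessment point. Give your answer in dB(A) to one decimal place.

86.2 dB(A)

First find each source's level at the receiver (point-source: −20·log₁₀(r/r_ref)), then combine on an intensity basis.
compressor: 89 − 20·log₁₀(21.7/3.2) = 89 − 16.63 = 72.37 dB(A).
woodworking router: 100 − 20·log₁₀(50.5/4.7) = 100 − 20.62 = 79.38 dB(A).
diesel generator: 101 − 20·log₁₀(30.4/4.8) = 101 − 16.03 = 84.97 dB(A).
Σ 10^(L/10) = 4.178e+08 → L_total = 10·log₁₀(4.178e+08) = 86.21 dB(A).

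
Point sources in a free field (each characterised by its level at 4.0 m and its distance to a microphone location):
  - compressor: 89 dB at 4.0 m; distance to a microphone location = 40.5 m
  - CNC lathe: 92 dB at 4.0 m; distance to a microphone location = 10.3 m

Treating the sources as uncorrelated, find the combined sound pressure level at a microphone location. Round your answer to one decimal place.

83.9 dB

First find each source's level at the receiver (point-source: −20·log₁₀(r/r_ref)), then combine on an intensity basis.
compressor: 89 − 20·log₁₀(40.5/4.0) = 89 − 20.11 = 68.89 dB.
CNC lathe: 92 − 20·log₁₀(10.3/4.0) = 92 − 8.22 = 83.78 dB.
Σ 10^(L/10) = 2.468e+08 → L_total = 10·log₁₀(2.468e+08) = 83.92 dB.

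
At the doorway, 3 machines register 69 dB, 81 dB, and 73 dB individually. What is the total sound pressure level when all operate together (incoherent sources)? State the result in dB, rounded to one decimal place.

81.9 dB

For uncorrelated sources the intensities add, so convert each level to linear form, sum, and take 10·log₁₀ of the total.
Σ 10^(L/10) = 10^(69/10) + 10^(81/10) + 10^(73/10) = 1.538e+08.
L_total = 10·log₁₀(1.538e+08) = 81.87 dB.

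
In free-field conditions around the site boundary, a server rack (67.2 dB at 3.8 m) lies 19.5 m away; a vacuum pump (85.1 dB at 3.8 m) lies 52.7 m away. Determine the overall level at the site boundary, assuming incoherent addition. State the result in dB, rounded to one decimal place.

62.7 dB

Propagate each source to the receiver with L = L_ref − 20·log₁₀(r/r_ref), then add intensities.
server rack: 67.2 − 20·log₁₀(19.5/3.8) = 67.2 − 14.21 = 52.99 dB.
vacuum pump: 85.1 − 20·log₁₀(52.7/3.8) = 85.1 − 22.84 = 62.26 dB.
Σ 10^(L/10) = 1.882e+06 → L_total = 10·log₁₀(1.882e+06) = 62.75 dB.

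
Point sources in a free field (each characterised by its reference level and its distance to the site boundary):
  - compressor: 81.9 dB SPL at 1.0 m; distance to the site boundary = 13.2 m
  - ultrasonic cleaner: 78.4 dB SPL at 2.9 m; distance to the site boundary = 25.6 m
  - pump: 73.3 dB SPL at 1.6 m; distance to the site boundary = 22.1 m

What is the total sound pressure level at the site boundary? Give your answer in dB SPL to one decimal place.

62.8 dB SPL

First find each source's level at the receiver (point-source: −20·log₁₀(r/r_ref)), then combine on an intensity basis.
compressor: 81.9 − 20·log₁₀(13.2/1.0) = 81.9 − 22.41 = 59.49 dB SPL.
ultrasonic cleaner: 78.4 − 20·log₁₀(25.6/2.9) = 78.4 − 18.92 = 59.48 dB SPL.
pump: 73.3 − 20·log₁₀(22.1/1.6) = 73.3 − 22.81 = 50.49 dB SPL.
Σ 10^(L/10) = 1.889e+06 → L_total = 10·log₁₀(1.889e+06) = 62.76 dB SPL.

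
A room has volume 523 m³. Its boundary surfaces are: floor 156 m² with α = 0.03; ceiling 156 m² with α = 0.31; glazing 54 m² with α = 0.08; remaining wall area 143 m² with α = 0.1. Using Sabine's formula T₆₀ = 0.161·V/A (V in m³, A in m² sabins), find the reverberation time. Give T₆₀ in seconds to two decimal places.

1.18 s

Total absorption A = 156·0.03 + 156·0.31 + 54·0.08 + 143·0.1 = 71.66 m² sabins.
T₆₀ = 0.161 × 523 / 71.66 = 1.175 s.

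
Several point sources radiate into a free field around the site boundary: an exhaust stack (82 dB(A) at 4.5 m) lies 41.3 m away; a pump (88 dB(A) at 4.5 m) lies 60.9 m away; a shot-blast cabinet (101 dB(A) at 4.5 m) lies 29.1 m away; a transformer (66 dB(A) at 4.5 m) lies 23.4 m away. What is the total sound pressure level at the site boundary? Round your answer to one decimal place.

Apply inverse-square spreading to bring every level to the receiver, then sum 10^(L/10).
exhaust stack: 82 − 20·log₁₀(41.3/4.5) = 82 − 19.25 = 62.75 dB(A).
pump: 88 − 20·log₁₀(60.9/4.5) = 88 − 22.63 = 65.37 dB(A).
shot-blast cabinet: 101 − 20·log₁₀(29.1/4.5) = 101 − 16.21 = 84.79 dB(A).
transformer: 66 − 20·log₁₀(23.4/4.5) = 66 − 14.32 = 51.68 dB(A).
Σ 10^(L/10) = 3.065e+08 → L_total = 10·log₁₀(3.065e+08) = 84.86 dB(A).

84.9 dB(A)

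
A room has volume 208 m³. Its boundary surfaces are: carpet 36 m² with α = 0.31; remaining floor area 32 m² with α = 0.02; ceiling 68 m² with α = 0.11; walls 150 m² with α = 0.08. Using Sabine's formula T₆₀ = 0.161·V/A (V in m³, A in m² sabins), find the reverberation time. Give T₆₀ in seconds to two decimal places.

Total absorption A = 36·0.31 + 32·0.02 + 68·0.11 + 150·0.08 = 31.28 m² sabins.
T₆₀ = 0.161 × 208 / 31.28 = 1.071 s.

1.07 s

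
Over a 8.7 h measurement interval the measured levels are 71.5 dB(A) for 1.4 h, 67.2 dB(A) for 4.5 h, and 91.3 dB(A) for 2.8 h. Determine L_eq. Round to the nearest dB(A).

86 dB(A)

The energy average is taken in the linear domain: L_eq = 10·log₁₀[(Σ tᵢ·10^(Lᵢ/10))/T], T = 8.7 h.
Σ tᵢ·10^(Lᵢ/10) = 1.4·10^(71.5/10) + 4.5·10^(67.2/10) + 2.8·10^(91.3/10) = 3.820e+09.
L_eq = 10·log₁₀(3.820e+09/8.7) = 86.43 dB(A).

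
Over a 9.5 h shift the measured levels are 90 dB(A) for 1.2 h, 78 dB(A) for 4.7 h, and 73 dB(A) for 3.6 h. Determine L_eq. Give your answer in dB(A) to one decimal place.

82.2 dB(A)

L_eq = 10·log₁₀[(1/T)·Σ tᵢ·10^(Lᵢ/10)] with T = 9.5 h.
Σ tᵢ·10^(Lᵢ/10) = 1.2·10^(90/10) + 4.7·10^(78/10) + 3.6·10^(73/10) = 1.568e+09.
L_eq = 10·log₁₀(1.568e+09/9.5) = 82.18 dB(A).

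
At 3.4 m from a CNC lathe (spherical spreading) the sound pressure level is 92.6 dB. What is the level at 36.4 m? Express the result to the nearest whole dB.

72 dB

Spherical spreading from a point source gives a 20·log₁₀(r₂/r₁) drop.
L₂ = 92.6 − 20·log₁₀(36.4/3.4) = 92.6 − 20.592 = 72.01 dB.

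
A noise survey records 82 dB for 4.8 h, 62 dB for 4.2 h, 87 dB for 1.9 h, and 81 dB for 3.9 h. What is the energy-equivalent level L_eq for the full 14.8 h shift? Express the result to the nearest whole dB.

The energy average is taken in the linear domain: L_eq = 10·log₁₀[(Σ tᵢ·10^(Lᵢ/10))/T], T = 14.8 h.
Σ tᵢ·10^(Lᵢ/10) = 4.8·10^(82/10) + 4.2·10^(62/10) + 1.9·10^(87/10) + 3.9·10^(81/10) = 2.211e+09.
L_eq = 10·log₁₀(2.211e+09/14.8) = 81.74 dB.

82 dB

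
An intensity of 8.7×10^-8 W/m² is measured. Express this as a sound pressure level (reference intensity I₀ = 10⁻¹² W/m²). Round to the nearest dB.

49 dB

I/I₀ = 8.7×10^-8/10⁻¹² = 8.7×10^4, and L = 10·log₁₀(I/I₀).
L = 10·(0.9395 + 4) = 49.40 dB.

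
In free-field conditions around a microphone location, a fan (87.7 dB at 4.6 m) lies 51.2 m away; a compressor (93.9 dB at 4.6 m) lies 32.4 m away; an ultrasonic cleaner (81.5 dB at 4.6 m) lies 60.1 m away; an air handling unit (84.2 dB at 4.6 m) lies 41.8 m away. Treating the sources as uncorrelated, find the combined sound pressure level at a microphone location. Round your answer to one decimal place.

First find each source's level at the receiver (point-source: −20·log₁₀(r/r_ref)), then combine on an intensity basis.
fan: 87.7 − 20·log₁₀(51.2/4.6) = 87.7 − 20.93 = 66.77 dB.
compressor: 93.9 − 20·log₁₀(32.4/4.6) = 93.9 − 16.96 = 76.94 dB.
ultrasonic cleaner: 81.5 − 20·log₁₀(60.1/4.6) = 81.5 − 22.32 = 59.18 dB.
air handling unit: 84.2 − 20·log₁₀(41.8/4.6) = 84.2 − 19.17 = 65.03 dB.
Σ 10^(L/10) = 5.825e+07 → L_total = 10·log₁₀(5.825e+07) = 77.65 dB.

77.7 dB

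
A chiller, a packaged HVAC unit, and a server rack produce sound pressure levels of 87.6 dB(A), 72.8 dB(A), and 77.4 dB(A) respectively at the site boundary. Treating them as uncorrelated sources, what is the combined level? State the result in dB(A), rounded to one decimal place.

Incoherent sources combine by intensity addition: L_total = 10·log₁₀(Σ 10^(L_i/10)).
Σ 10^(L/10) = 10^(87.6/10) + 10^(72.8/10) + 10^(77.4/10) = 6.494e+08.
L_total = 10·log₁₀(6.494e+08) = 88.13 dB(A).

88.1 dB(A)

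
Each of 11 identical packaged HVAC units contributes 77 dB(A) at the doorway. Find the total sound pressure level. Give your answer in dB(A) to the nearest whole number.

With 11 equal, uncorrelated contributions the intensity is 11× that of one unit, giving a rise of 10·log₁₀ 11.
L_total = 77 + 10·log₁₀(11) = 77 + 10.414 = 87.41 dB(A).

87 dB(A)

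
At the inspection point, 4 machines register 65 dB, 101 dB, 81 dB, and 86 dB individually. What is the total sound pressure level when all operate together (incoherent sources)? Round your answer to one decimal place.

Incoherent sources combine by intensity addition: L_total = 10·log₁₀(Σ 10^(L_i/10)).
Σ 10^(L/10) = 10^(65/10) + 10^(101/10) + 10^(81/10) + 10^(86/10) = 1.312e+10.
L_total = 10·log₁₀(1.312e+10) = 101.18 dB.

101.2 dB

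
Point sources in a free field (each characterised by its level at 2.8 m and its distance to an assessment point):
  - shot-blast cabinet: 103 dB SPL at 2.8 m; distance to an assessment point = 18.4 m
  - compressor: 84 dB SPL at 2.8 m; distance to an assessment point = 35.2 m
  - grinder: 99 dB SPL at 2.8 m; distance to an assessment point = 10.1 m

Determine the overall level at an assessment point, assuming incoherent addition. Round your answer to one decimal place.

90.3 dB SPL

Propagate each source to the receiver with L = L_ref − 20·log₁₀(r/r_ref), then add intensities.
shot-blast cabinet: 103 − 20·log₁₀(18.4/2.8) = 103 − 16.35 = 86.65 dB SPL.
compressor: 84 − 20·log₁₀(35.2/2.8) = 84 − 21.99 = 62.01 dB SPL.
grinder: 99 − 20·log₁₀(10.1/2.8) = 99 − 11.14 = 87.86 dB SPL.
Σ 10^(L/10) = 1.074e+09 → L_total = 10·log₁₀(1.074e+09) = 90.31 dB SPL.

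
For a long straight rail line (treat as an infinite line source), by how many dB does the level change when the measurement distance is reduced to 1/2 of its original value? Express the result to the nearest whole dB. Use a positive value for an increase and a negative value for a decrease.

+3 dB

A line source loses 3 dB per doubling of distance; generally ΔL = −10·log₁₀(r₂/r₁).
ΔL = −10·log₁₀(0.5) = +3.01 dB.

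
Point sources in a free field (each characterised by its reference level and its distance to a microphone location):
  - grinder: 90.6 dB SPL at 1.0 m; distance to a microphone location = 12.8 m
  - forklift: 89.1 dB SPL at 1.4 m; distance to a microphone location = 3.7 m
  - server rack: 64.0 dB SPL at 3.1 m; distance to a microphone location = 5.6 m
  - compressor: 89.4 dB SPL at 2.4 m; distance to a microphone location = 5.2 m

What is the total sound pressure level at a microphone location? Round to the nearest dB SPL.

85 dB SPL

Propagate each source to the receiver with L = L_ref − 20·log₁₀(r/r_ref), then add intensities.
grinder: 90.6 − 20·log₁₀(12.8/1.0) = 90.6 − 22.14 = 68.46 dB SPL.
forklift: 89.1 − 20·log₁₀(3.7/1.4) = 89.1 − 8.44 = 80.66 dB SPL.
server rack: 64.0 − 20·log₁₀(5.6/3.1) = 64.0 − 5.14 = 58.86 dB SPL.
compressor: 89.4 − 20·log₁₀(5.2/2.4) = 89.4 − 6.72 = 82.68 dB SPL.
Σ 10^(L/10) = 3.097e+08 → L_total = 10·log₁₀(3.097e+08) = 84.91 dB SPL.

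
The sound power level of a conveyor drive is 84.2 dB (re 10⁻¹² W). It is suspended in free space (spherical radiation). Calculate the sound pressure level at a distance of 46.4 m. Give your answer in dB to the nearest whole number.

The power spreads over a sphere of area 4π·r², so L_p = L_w − 10·log₁₀(4π·r²).
4π·r² = 2.705e+04 m², 10·log₁₀ of that is 44.322 dB.
L_p = 84.2 − 44.322 = 39.88 dB.

40 dB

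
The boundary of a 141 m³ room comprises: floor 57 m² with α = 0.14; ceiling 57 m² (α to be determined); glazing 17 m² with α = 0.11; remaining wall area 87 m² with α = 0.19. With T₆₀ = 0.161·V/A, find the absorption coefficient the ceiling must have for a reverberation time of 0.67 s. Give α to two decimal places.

0.13

Required total absorption A = 0.161·141/0.67 = 33.88 m².
Absorption from the other surfaces = 57·0.14 + 17·0.11 + 87·0.19 = 26.38 m², so the ceiling must supply 7.50 m² over 57 m².
α = 7.50/57 = 0.132.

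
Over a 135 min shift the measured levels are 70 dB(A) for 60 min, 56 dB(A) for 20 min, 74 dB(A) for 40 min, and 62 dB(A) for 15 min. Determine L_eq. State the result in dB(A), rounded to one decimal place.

Weight each interval's intensity by its duration and average over T = 135 min:
Σ tᵢ·10^(Lᵢ/10) = 60·10^(70/10) + 20·10^(56/10) + 40·10^(74/10) + 15·10^(62/10) = 1.636e+09.
L_eq = 10·log₁₀(1.636e+09/135) = 70.84 dB(A).

70.8 dB(A)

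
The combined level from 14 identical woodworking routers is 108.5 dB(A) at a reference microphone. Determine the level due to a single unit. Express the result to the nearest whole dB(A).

14 equal contributions raise the level by 10·log₁₀ 14 = 11.461 dB, so each unit alone gives 108.5 − 11.461.

97 dB(A)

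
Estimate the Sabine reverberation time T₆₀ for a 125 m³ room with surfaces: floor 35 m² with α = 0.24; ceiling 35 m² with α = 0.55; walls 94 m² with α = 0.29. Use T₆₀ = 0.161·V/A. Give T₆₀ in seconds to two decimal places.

Total absorption A = 35·0.24 + 35·0.55 + 94·0.29 = 54.91 m² sabins.
T₆₀ = 0.161·V/A = 0.161·125/54.91 = 0.367 s.

0.37 s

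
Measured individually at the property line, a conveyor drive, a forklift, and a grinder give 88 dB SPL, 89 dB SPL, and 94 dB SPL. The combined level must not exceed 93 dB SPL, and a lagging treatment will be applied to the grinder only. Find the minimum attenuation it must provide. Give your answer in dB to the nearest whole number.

6 dB

Everything except the grinder sums to 10^(88/10) + 10^(89/10) = 1.425e+09 in linear terms, 91.54 dB SPL.
To meet 93 dB SPL overall, the treated grinder may contribute at most 10^(93/10) − 1.425e+09 = 5.700e+08, i.e. 87.56 dB SPL.
Required insertion loss = 94 − 87.56 = 6.44 dB.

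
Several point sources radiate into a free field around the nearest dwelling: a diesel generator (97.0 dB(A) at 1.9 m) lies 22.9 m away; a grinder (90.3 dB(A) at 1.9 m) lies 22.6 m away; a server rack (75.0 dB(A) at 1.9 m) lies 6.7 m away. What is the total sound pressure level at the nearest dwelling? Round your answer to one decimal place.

76.5 dB(A)

Apply inverse-square spreading to bring every level to the receiver, then sum 10^(L/10).
diesel generator: 97.0 − 20·log₁₀(22.9/1.9) = 97.0 − 21.62 = 75.38 dB(A).
grinder: 90.3 − 20·log₁₀(22.6/1.9) = 90.3 − 21.51 = 68.79 dB(A).
server rack: 75.0 − 20·log₁₀(6.7/1.9) = 75.0 − 10.95 = 64.05 dB(A).
Σ 10^(L/10) = 4.462e+07 → L_total = 10·log₁₀(4.462e+07) = 76.50 dB(A).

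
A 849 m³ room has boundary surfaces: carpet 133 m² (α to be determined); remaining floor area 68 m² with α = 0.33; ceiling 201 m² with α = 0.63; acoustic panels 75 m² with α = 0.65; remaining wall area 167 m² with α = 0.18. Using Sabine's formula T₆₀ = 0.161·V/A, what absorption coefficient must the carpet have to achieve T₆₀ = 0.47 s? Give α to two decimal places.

0.47

From T₆₀ = 0.161·V/A, the target T₆₀ = 0.47 s needs A = 0.161·849/0.47 = 290.83 m².
Absorption from the other surfaces = 68·0.33 + 201·0.63 + 75·0.65 + 167·0.18 = 227.88 m², so the carpet must supply 62.95 m² over 133 m².
α = 62.95/133 = 0.473.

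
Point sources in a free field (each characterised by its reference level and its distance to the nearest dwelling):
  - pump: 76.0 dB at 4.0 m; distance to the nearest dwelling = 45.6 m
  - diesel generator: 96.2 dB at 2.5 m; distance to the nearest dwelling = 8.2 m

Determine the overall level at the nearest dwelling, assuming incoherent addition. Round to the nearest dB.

86 dB

Apply inverse-square spreading to bring every level to the receiver, then sum 10^(L/10).
pump: 76.0 − 20·log₁₀(45.6/4.0) = 76.0 − 21.14 = 54.86 dB.
diesel generator: 96.2 − 20·log₁₀(8.2/2.5) = 96.2 − 10.32 = 85.88 dB.
Σ 10^(L/10) = 3.878e+08 → L_total = 10·log₁₀(3.878e+08) = 85.89 dB.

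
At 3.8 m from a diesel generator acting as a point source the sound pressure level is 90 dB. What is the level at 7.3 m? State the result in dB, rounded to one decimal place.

84.3 dB

Point-source attenuation: ΔL = 20·log₁₀(r₂/r₁) = 20·log₁₀(7.3/3.8) = 5.671 dB.
L₂ = 90 − 20·log₁₀(7.3/3.8) = 90 − 5.671 = 84.33 dB.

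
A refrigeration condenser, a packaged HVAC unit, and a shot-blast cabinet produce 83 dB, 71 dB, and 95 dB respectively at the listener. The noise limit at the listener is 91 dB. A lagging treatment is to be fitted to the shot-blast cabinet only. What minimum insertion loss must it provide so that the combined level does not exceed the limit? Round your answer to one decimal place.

Fixed contribution from the other sources: Σ 10^(L/10) = 10^(83/10) + 10^(71/10) = 2.121e+08 (83.27 dB).
The limit corresponds to 10^(91/10) = 1.259e+09; subtracting the fixed part leaves 1.047e+09 for the shot-blast cabinet, i.e. 90.20 dB.
Required insertion loss = 95 − 90.20 = 4.80 dB.

4.8 dB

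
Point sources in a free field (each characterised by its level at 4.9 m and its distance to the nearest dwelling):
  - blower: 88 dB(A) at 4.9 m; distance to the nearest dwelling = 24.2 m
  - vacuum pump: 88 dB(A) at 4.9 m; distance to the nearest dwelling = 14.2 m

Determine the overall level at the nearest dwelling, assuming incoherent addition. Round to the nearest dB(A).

Propagate each source to the receiver with L = L_ref − 20·log₁₀(r/r_ref), then add intensities.
blower: 88 − 20·log₁₀(24.2/4.9) = 88 − 13.87 = 74.13 dB(A).
vacuum pump: 88 − 20·log₁₀(14.2/4.9) = 88 − 9.24 = 78.76 dB(A).
Σ 10^(L/10) = 1.010e+08 → L_total = 10·log₁₀(1.010e+08) = 80.04 dB(A).

80 dB(A)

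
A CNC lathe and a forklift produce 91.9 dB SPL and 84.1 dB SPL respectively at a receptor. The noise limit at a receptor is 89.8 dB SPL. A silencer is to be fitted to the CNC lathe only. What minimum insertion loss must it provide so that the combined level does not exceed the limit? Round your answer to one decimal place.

3.5 dB

The untreated sources together contribute 10^(84.1/10) = 2.570e+08, i.e. 84.10 dB SPL.
To meet 89.8 dB SPL overall, the treated CNC lathe may contribute at most 10^(89.8/10) − 2.570e+08 = 6.980e+08, i.e. 88.44 dB SPL.
So the CNC lathe must be reduced from 91.9 to 88.44 dB SPL: IL = 3.46 dB.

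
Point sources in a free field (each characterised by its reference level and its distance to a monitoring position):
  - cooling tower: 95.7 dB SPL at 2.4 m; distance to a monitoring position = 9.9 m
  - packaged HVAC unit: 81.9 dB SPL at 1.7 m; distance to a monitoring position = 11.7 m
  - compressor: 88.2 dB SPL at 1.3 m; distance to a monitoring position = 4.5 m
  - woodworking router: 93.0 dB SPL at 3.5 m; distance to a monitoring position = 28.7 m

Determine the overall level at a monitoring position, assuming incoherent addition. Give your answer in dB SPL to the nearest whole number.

First find each source's level at the receiver (point-source: −20·log₁₀(r/r_ref)), then combine on an intensity basis.
cooling tower: 95.7 − 20·log₁₀(9.9/2.4) = 95.7 − 12.31 = 83.39 dB SPL.
packaged HVAC unit: 81.9 − 20·log₁₀(11.7/1.7) = 81.9 − 16.75 = 65.15 dB SPL.
compressor: 88.2 − 20·log₁₀(4.5/1.3) = 88.2 − 10.79 = 77.41 dB SPL.
woodworking router: 93.0 − 20·log₁₀(28.7/3.5) = 93.0 − 18.28 = 74.72 dB SPL.
Σ 10^(L/10) = 3.064e+08 → L_total = 10·log₁₀(3.064e+08) = 84.86 dB SPL.

85 dB SPL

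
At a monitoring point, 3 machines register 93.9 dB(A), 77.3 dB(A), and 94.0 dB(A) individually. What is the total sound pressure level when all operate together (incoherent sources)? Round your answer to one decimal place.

For uncorrelated sources the intensities add, so convert each level to linear form, sum, and take 10·log₁₀ of the total.
Σ 10^(L/10) = 10^(93.9/10) + 10^(77.3/10) + 10^(94.0/10) = 5.020e+09.
L_total = 10·log₁₀(5.020e+09) = 97.01 dB(A).

97.0 dB(A)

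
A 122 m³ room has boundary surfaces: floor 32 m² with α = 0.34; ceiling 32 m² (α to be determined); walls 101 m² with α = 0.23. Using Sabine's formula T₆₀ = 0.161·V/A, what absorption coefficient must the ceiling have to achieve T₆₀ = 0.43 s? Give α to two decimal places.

0.36

A = 0.161·V/T₆₀ = 0.161·122/0.43 = 45.68 m² sabins.
Absorption from the other surfaces = 32·0.34 + 101·0.23 = 34.11 m², so the ceiling must supply 11.57 m² over 32 m².
α = 11.57/32 = 0.362.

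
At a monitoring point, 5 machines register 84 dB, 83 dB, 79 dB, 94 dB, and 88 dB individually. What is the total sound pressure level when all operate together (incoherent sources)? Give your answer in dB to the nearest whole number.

Incoherent sources combine by intensity addition: L_total = 10·log₁₀(Σ 10^(L_i/10)).
Σ 10^(L/10) = 10^(84/10) + 10^(83/10) + 10^(79/10) + 10^(94/10) + 10^(88/10) = 3.673e+09.
L_total = 10·log₁₀(3.673e+09) = 95.65 dB.

96 dB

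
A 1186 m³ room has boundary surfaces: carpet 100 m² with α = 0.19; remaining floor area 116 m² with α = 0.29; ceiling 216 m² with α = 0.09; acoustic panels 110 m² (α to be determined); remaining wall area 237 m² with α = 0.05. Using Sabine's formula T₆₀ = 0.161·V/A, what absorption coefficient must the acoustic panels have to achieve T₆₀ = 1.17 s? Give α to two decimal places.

0.72

A = 0.161·V/T₆₀ = 0.161·1186/1.17 = 163.20 m² sabins.
Absorption from the other surfaces = 100·0.19 + 116·0.29 + 216·0.09 + 237·0.05 = 83.93 m², so the acoustic panels must supply 79.27 m² over 110 m².
α = 79.27/110 = 0.721.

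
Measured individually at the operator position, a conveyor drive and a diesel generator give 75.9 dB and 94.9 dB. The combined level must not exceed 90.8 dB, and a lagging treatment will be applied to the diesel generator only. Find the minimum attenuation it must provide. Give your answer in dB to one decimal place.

The untreated sources together contribute 10^(75.9/10) = 3.890e+07, i.e. 75.90 dB.
The limit corresponds to 10^(90.8/10) = 1.202e+09; subtracting the fixed part leaves 1.163e+09 for the diesel generator, i.e. 90.66 dB.
So the diesel generator must be reduced from 94.9 to 90.66 dB: IL = 4.24 dB.

4.2 dB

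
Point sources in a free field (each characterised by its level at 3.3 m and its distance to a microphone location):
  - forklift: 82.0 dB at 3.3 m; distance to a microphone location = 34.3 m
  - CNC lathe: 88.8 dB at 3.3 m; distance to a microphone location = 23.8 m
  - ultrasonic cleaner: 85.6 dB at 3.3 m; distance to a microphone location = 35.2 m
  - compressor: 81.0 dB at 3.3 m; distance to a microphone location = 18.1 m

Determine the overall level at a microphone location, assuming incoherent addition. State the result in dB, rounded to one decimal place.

73.7 dB

Apply inverse-square spreading to bring every level to the receiver, then sum 10^(L/10).
forklift: 82.0 − 20·log₁₀(34.3/3.3) = 82.0 − 20.34 = 61.66 dB.
CNC lathe: 88.8 − 20·log₁₀(23.8/3.3) = 88.8 − 17.16 = 71.64 dB.
ultrasonic cleaner: 85.6 − 20·log₁₀(35.2/3.3) = 85.6 − 20.56 = 65.04 dB.
compressor: 81.0 − 20·log₁₀(18.1/3.3) = 81.0 − 14.78 = 66.22 dB.
Σ 10^(L/10) = 2.343e+07 → L_total = 10·log₁₀(2.343e+07) = 73.70 dB.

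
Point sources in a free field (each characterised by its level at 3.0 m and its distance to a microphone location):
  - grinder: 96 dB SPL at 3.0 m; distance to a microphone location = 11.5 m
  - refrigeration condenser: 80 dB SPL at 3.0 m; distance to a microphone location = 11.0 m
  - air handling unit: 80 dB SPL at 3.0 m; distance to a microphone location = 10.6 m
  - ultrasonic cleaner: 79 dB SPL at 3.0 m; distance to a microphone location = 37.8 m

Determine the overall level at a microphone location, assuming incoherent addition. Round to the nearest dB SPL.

Propagate each source to the receiver with L = L_ref − 20·log₁₀(r/r_ref), then add intensities.
grinder: 96 − 20·log₁₀(11.5/3.0) = 96 − 11.67 = 84.33 dB SPL.
refrigeration condenser: 80 − 20·log₁₀(11.0/3.0) = 80 − 11.29 = 68.71 dB SPL.
air handling unit: 80 − 20·log₁₀(10.6/3.0) = 80 − 10.96 = 69.04 dB SPL.
ultrasonic cleaner: 79 − 20·log₁₀(37.8/3.0) = 79 − 22.01 = 56.99 dB SPL.
Σ 10^(L/10) = 2.869e+08 → L_total = 10·log₁₀(2.869e+08) = 84.58 dB SPL.

85 dB SPL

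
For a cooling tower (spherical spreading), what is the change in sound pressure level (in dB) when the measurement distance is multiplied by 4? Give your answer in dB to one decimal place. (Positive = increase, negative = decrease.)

With spherical spreading the level changes by −20·log₁₀(r₂/r₁).
ΔL = −20·log₁₀(4) = -12.04 dB.

-12.0 dB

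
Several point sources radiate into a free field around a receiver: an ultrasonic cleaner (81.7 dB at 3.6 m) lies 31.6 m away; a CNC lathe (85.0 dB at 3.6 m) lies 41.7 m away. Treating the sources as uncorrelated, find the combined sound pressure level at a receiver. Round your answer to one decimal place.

Apply inverse-square spreading to bring every level to the receiver, then sum 10^(L/10).
ultrasonic cleaner: 81.7 − 20·log₁₀(31.6/3.6) = 81.7 − 18.87 = 62.83 dB.
CNC lathe: 85.0 − 20·log₁₀(41.7/3.6) = 85.0 − 21.28 = 63.72 dB.
Σ 10^(L/10) = 4.277e+06 → L_total = 10·log₁₀(4.277e+06) = 66.31 dB.

66.3 dB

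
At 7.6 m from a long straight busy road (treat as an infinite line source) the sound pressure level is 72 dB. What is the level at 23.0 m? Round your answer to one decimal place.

67.2 dB

Line-source attenuation: ΔL = 10·log₁₀(r₂/r₁) = 10·log₁₀(23.0/7.6) = 4.809 dB.
L₂ = 72 − 10·log₁₀(23.0/7.6) = 72 − 4.809 = 67.19 dB.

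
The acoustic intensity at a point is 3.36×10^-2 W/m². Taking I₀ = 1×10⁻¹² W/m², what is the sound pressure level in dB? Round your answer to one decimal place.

105.3 dB

Dividing by I₀ shifts the exponent by 12: I/I₀ = 3.36×10^10.
L = 10·(0.5263 + 10) = 105.26 dB.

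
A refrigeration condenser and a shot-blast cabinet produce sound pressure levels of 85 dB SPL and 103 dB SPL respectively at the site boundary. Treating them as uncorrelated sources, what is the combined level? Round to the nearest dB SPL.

103 dB SPL

For uncorrelated sources the intensities add, so convert each level to linear form, sum, and take 10·log₁₀ of the total.
Σ 10^(L/10) = 10^(85/10) + 10^(103/10) = 2.027e+10.
L_total = 10·log₁₀(2.027e+10) = 103.07 dB SPL.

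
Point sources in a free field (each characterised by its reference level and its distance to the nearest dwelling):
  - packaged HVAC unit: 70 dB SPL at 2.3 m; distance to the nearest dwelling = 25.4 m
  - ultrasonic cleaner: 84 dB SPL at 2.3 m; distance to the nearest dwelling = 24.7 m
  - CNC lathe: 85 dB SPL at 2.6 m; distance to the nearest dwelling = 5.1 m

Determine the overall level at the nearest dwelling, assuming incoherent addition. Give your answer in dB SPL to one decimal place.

79.3 dB SPL

Propagate each source to the receiver with L = L_ref − 20·log₁₀(r/r_ref), then add intensities.
packaged HVAC unit: 70 − 20·log₁₀(25.4/2.3) = 70 − 20.86 = 49.14 dB SPL.
ultrasonic cleaner: 84 − 20·log₁₀(24.7/2.3) = 84 − 20.62 = 63.38 dB SPL.
CNC lathe: 85 − 20·log₁₀(5.1/2.6) = 85 − 5.85 = 79.15 dB SPL.
Σ 10^(L/10) = 8.445e+07 → L_total = 10·log₁₀(8.445e+07) = 79.27 dB SPL.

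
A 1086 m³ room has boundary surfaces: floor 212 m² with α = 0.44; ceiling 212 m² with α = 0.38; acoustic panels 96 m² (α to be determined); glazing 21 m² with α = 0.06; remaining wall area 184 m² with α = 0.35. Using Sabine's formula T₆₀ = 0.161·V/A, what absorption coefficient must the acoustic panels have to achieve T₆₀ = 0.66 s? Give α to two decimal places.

A = 0.161·V/T₆₀ = 0.161·1086/0.66 = 264.92 m² sabins.
Absorption from the other surfaces = 212·0.44 + 212·0.38 + 21·0.06 + 184·0.35 = 239.50 m², so the acoustic panels must supply 25.42 m² over 96 m².
α = 25.42/96 = 0.265.

0.26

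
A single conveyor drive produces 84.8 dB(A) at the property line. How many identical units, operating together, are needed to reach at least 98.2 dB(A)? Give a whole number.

The shortfall is 98.2 − 84.8 = 13.4 dB, and N units add 10·log₁₀ N, so need 10·log₁₀ N ≥ 13.4.
N ≥ 10^(13.4/10) = 21.878, so N = 22.

22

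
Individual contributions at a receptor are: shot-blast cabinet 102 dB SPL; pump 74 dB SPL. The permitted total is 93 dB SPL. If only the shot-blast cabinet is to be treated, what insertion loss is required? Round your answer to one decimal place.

9.1 dB

The untreated sources together contribute 10^(74/10) = 2.512e+07, i.e. 74.00 dB SPL.
To meet 93 dB SPL overall, the treated shot-blast cabinet may contribute at most 10^(93/10) − 2.512e+07 = 1.970e+09, i.e. 92.94 dB SPL.
Required insertion loss = 102 − 92.94 = 9.06 dB.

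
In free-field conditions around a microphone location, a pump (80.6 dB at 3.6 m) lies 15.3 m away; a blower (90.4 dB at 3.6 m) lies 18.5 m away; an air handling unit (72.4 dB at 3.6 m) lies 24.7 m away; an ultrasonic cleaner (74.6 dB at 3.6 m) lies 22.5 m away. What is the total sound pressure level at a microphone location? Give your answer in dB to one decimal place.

76.9 dB

Propagate each source to the receiver with L = L_ref − 20·log₁₀(r/r_ref), then add intensities.
pump: 80.6 − 20·log₁₀(15.3/3.6) = 80.6 − 12.57 = 68.03 dB.
blower: 90.4 − 20·log₁₀(18.5/3.6) = 90.4 − 14.22 = 76.18 dB.
air handling unit: 72.4 − 20·log₁₀(24.7/3.6) = 72.4 − 16.73 = 55.67 dB.
ultrasonic cleaner: 74.6 − 20·log₁₀(22.5/3.6) = 74.6 − 15.92 = 58.68 dB.
Σ 10^(L/10) = 4.898e+07 → L_total = 10·log₁₀(4.898e+07) = 76.90 dB.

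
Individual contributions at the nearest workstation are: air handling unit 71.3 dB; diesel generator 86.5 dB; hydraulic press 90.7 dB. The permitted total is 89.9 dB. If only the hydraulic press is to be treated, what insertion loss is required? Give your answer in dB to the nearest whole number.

Everything except the hydraulic press sums to 10^(71.3/10) + 10^(86.5/10) = 4.602e+08 in linear terms, 86.63 dB.
To meet 89.9 dB overall, the treated hydraulic press may contribute at most 10^(89.9/10) − 4.602e+08 = 5.171e+08, i.e. 87.14 dB.
Required insertion loss = 90.7 − 87.14 = 3.56 dB.

4 dB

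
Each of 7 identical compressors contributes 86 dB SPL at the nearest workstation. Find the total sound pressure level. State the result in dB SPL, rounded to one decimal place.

94.5 dB SPL

N identical incoherent sources raise the level by 10·log₁₀ N.
L_total = 86 + 10·log₁₀(7) = 86 + 8.451 = 94.45 dB SPL.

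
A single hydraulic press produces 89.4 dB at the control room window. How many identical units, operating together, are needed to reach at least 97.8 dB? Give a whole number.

7

Need L₁ + 10·log₁₀ N ≥ 97.8, i.e. log₁₀ N ≥ 0.84.
N ≥ 10^(8.4/10) = 6.918, so N = 7.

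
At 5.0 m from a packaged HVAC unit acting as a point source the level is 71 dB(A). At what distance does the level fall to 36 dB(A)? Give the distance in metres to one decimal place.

281.2 m

Point-source spreading drops the level by 20·log₁₀(r₂/r₁); inverting, r₂/r₁ = 10^(ΔL/20).
r₂ = 5.0·10^((71−36)/20) = 5.0·10^(35.0/20) = 281.17 m.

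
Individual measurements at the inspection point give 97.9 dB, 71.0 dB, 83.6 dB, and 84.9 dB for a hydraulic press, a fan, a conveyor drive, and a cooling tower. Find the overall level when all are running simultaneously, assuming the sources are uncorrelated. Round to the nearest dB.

Incoherent sources combine by intensity addition: L_total = 10·log₁₀(Σ 10^(L_i/10)).
Σ 10^(L/10) = 10^(97.9/10) + 10^(71.0/10) + 10^(83.6/10) + 10^(84.9/10) = 6.717e+09.
L_total = 10·log₁₀(6.717e+09) = 98.27 dB.

98 dB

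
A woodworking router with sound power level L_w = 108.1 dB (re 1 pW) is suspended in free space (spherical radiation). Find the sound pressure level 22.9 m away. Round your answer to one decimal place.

The power spreads over a sphere of area 4π·r², so L_p = L_w − 10·log₁₀(4π·r²).
4π·r² = 6590 m², 10·log₁₀ of that is 38.189 dB.
L_p = 108.1 − 38.189 = 69.91 dB.

69.9 dB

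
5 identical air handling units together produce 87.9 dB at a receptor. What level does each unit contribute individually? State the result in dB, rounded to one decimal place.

80.9 dB

For N identical incoherent sources L_total = L₁ + 10·log₁₀ N, so L₁ = 87.9 − 10·log₁₀(5) = 87.9 − 6.990.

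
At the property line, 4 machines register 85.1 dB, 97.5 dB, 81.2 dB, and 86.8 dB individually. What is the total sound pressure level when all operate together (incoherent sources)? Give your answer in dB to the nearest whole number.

For uncorrelated sources the intensities add, so convert each level to linear form, sum, and take 10·log₁₀ of the total.
Σ 10^(L/10) = 10^(85.1/10) + 10^(97.5/10) + 10^(81.2/10) + 10^(86.8/10) = 6.557e+09.
L_total = 10·log₁₀(6.557e+09) = 98.17 dB.

98 dB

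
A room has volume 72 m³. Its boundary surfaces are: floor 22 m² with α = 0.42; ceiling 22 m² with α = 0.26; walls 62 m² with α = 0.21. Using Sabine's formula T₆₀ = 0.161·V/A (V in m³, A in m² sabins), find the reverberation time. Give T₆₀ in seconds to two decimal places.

0.41 s

A = Σ Sᵢαᵢ = 22·0.42 + 22·0.26 + 62·0.21 = 27.98 m².
T₆₀ = 0.161 × 72 / 27.98 = 0.414 s.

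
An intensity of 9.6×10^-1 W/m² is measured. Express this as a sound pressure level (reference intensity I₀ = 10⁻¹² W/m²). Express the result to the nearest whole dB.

120 dB

I/I₀ = 9.6×10^-1/10⁻¹² = 9.6×10^11, and L = 10·log₁₀(I/I₀).
L = 10·(0.9823 + 11) = 119.82 dB.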